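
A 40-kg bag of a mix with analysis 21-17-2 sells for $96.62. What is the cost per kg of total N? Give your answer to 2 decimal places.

$11.50 per kg N

N in bag = 40 × 21% = 8.4 kg.
Cost per kg N = $96.62 / 8.4 = $11.5024.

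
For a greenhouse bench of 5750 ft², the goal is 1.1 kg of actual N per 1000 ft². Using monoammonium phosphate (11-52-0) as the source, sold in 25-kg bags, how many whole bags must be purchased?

Product per 1000 ft² = 1.1 / 11% = 10 kg.
Total product = 10 × 5750 / 1000 = 57.5 kg.
Bags = ⌈57.5 / 25⌉ = 3.

3 bags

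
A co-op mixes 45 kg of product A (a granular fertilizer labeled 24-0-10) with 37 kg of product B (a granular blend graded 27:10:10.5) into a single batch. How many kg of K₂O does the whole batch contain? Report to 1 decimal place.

8.4 kg K₂O

K₂O mass = 10%×45 + 10.5%×37 = 8.385 kg.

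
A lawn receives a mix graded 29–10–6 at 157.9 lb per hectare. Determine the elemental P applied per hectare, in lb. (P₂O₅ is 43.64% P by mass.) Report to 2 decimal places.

6.89 lb P per hectare

P₂O₅ per hectare = 157.9 × 10% = 15.79 lb.
Elemental P = 15.79 × 0.4364 = 6.89076 lb per hectare.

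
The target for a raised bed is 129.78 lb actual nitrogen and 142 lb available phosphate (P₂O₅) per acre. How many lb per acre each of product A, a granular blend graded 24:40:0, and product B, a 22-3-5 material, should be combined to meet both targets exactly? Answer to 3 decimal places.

338.448 lb product A, 220.693 lb product B

With a, b = lb per acre of product A and product B:
N: 0.24·a + 0.22·b = 129.78
P₂O₅: 0.4·a + 0.03·b = 142
From row1: a = (129.78 − 0.22·b) / 0.24.
Into row2: 0.4·(129.78 − 0.22·b)/0.24 + 0.03·b = 142 → b = 220.6931, a = 338.44802.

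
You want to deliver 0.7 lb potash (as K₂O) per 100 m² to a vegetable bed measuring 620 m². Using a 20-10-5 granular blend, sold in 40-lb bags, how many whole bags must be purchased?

3 bags

Product per 100 m² = 0.7 / 5% = 14 lb.
Total product = 14 × 620 / 100 = 86.8 lb.
Bags = ⌈86.8 / 40⌉ = 3.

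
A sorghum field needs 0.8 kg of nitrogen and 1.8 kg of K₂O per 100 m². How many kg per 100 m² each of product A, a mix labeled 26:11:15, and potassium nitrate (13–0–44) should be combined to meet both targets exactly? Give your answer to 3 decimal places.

Per-100 m² balance (a = product A, b = potassium nitrate):
N: 0.26·a + 0.13·b = 0.8
K₂O: 0.15·a + 0.44·b = 1.8
Eliminate b: (row1) − 0.13/0.44·(row2) → 0.215682·a = 0.268182, so a = 1.24341.
Then b = (1.8 − 0.15·1.24341) / 0.44 = 3.66702.

1.243 kg product A, 3.667 kg potassium nitrate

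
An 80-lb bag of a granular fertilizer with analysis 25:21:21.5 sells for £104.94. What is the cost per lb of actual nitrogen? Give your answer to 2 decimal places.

£5.25 per lb N

N in bag = 80 × 25% = 20 lb.
Cost per lb N = £104.94 / 20 = £5.2470.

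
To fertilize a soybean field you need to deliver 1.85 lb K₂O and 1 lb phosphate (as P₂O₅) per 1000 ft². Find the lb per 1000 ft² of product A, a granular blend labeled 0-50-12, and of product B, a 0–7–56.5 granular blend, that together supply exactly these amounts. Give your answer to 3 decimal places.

Let a = lb of product A, b = lb of product B (per 1000 ft²).
K₂O: 0.12·a + 0.565·b = 1.85
P₂O₅: 0.5·a + 0.07·b = 1
From row1: a = (1.85 − 0.565·b) / 0.12.
Into row2: 0.5·(1.85 − 0.565·b)/0.12 + 0.07·b = 1 → b = 2.93688, a = 1.58884.

1.589 lb product A, 2.937 lb product B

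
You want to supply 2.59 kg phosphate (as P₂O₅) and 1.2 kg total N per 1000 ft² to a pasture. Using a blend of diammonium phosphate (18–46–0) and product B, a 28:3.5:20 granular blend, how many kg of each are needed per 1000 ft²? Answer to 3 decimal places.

Let a = kg of diammonium phosphate, b = kg of product B (per 1000 ft²).
P₂O₅: 0.46·a + 0.035·b = 2.59
N: 0.18·a + 0.28·b = 1.2
From row1: a = (2.59 − 0.035·b) / 0.46.
Into row2: 0.18·(2.59 − 0.035·b)/0.46 + 0.28·b = 1.2 → b = 0.700408, a = 5.57714.

5.577 kg diammonium phosphate, 0.700 kg product B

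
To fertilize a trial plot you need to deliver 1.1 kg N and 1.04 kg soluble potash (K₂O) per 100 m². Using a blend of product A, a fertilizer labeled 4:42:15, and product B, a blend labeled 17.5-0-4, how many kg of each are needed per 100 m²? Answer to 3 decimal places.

5.598 kg product A, 5.006 kg product B

Let a = kg of product A, b = kg of product B (per 100 m²).
N: 0.04·a + 0.175·b = 1.1
K₂O: 0.15·a + 0.04·b = 1.04
From row1: a = (1.1 − 0.175·b) / 0.04.
Into row2: 0.15·(1.1 − 0.175·b)/0.04 + 0.04·b = 1.04 → b = 5.00609, a = 5.59838.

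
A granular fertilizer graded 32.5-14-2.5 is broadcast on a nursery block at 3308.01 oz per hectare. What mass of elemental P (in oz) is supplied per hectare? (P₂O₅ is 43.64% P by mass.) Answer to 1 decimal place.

P₂O₅ per hectare = 3308.01 × 14% = 463.121 oz.
Elemental P = 463.121 × 0.4364 = 202.106 oz per hectare.

202.1 oz P per hectare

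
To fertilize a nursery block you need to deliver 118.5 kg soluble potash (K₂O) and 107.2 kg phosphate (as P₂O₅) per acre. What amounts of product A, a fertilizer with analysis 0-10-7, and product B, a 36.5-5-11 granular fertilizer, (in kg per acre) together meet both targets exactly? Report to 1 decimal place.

Let a = kg of product A, b = kg of product B (per acre).
K₂O: 0.07·a + 0.11·b = 118.5
P₂O₅: 0.1·a + 0.05·b = 107.2
Eliminate b: (row1) − 0.11/0.05·(row2) → -0.15·a = -117.34, so a = 782.267.
Then b = (107.2 − 0.1·782.267) / 0.05 = 579.467.

782.3 kg product A, 579.5 kg product B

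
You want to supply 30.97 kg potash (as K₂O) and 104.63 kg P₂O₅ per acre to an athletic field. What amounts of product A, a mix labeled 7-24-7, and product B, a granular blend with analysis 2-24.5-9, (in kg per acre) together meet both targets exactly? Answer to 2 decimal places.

411.02 kg product A, 24.43 kg product B

Per-acre balance (a = product A, b = product B):
K₂O: 0.07·a + 0.09·b = 30.97
P₂O₅: 0.24·a + 0.245·b = 104.63
Eliminate a: (row1) − 0.07/0.24·(row2) → 0.0185417·b = 0.452917, so b = 24.427.
Back-substitute: a = (30.97 − 0.09·24.427) / 0.07 = 411.022.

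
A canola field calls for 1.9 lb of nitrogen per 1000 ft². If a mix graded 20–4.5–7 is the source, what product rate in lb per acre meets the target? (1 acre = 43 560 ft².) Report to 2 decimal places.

413.82 lb of product per acre

Product per 1000 ft² = 1.9 / 20% = 9.5 lb.
Convert to per acre: 9.5 × 43.56 = 413.82 lb.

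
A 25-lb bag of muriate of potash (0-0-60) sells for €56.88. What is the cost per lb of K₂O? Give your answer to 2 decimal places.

K₂O in bag = 25 × 60% = 15 lb.
Cost per lb K₂O = €56.88 / 15 = €3.7920.

€3.79 per lb K₂O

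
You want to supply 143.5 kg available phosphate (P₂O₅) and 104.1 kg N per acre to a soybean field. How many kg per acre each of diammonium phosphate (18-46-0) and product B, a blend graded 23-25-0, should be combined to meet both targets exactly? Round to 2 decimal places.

Let a = kg of diammonium phosphate, b = kg of product B (per acre).
P₂O₅: 0.46·a + 0.25·b = 143.5
N: 0.18·a + 0.23·b = 104.1
Solving simultaneously: a = 114.803, b = 362.763.

114.80 kg diammonium phosphate, 362.76 kg product B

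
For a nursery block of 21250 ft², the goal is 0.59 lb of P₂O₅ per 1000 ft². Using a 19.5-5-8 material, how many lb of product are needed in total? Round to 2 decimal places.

Product per 1000 ft² = 0.59 / 5% = 11.8 lb.
Total product = 11.8 × 21250 / 1000 = 250.75 lb.

250.75 lb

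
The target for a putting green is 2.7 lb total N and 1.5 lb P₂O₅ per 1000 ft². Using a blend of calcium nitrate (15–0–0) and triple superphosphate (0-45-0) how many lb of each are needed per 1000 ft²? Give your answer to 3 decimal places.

Per-1000 ft² balance (a = calcium nitrate, b = triple superphosphate):
N: 0.15·a + 0·b = 2.7
P₂O₅: 0·a + 0.45·b = 1.5
Solving simultaneously: a = 18, b = 3.33333.

18.000 lb calcium nitrate, 3.333 lb triple superphosphate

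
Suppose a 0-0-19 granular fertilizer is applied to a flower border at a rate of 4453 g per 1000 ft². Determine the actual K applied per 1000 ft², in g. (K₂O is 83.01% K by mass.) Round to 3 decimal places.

K₂O per 1000 ft² = 4453 × 19% = 846.07 g.
Elemental K = 846.07 × 0.8301 = 702.3227 g per 1000 ft².

702.323 g K per thousand sq ft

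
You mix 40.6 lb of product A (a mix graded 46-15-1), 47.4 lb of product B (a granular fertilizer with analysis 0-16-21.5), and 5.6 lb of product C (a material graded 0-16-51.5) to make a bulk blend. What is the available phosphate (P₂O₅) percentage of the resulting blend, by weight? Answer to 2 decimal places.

Total mass = 40.6 + 47.4 + 5.6 = 93.6 lb.
P₂O₅ mass = 15%×40.6 + 16%×47.4 + 16%×5.6 = 14.57 lb.
% P₂O₅ = 14.57 / 93.6 = 15.5662%.

15.57% P₂O₅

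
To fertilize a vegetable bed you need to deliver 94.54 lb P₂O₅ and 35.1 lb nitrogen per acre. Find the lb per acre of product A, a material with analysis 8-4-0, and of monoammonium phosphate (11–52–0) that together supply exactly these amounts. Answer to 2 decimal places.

With a, b = lb per acre of product A and monoammonium phosphate:
P₂O₅: 0.04·a + 0.52·b = 94.54
N: 0.08·a + 0.11·b = 35.1
Eliminate a: (row1) − 0.04/0.08·(row2) → 0.465·b = 76.99, so b = 165.5699.
Back-substitute: a = (94.54 − 0.52·165.5699) / 0.04 = 211.091.

211.09 lb product A, 165.57 lb monoammonium phosphate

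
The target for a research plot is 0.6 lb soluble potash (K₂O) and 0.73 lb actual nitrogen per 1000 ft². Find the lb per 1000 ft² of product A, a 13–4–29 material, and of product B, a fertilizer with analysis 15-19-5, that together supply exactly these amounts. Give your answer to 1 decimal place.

1.4 lb product A, 3.6 lb product B

Per-1000 ft² balance (a = product A, b = product B):
K₂O: 0.29·a + 0.05·b = 0.6
N: 0.13·a + 0.15·b = 0.73
From row1: a = (0.6 − 0.05·b) / 0.29.
Into row2: 0.13·(0.6 − 0.05·b)/0.29 + 0.15·b = 0.73 → b = 3.61351, a = 1.44595.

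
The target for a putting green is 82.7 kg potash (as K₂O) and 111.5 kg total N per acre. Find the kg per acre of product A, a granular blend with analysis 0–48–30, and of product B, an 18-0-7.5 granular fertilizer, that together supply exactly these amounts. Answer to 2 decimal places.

Let a = kg of product A, b = kg of product B (per acre).
K₂O: 0.3·a + 0.075·b = 82.7
N: 0·a + 0.18·b = 111.5
Solving simultaneously: a = 120.806, b = 619.444.

120.81 kg product A, 619.44 kg product B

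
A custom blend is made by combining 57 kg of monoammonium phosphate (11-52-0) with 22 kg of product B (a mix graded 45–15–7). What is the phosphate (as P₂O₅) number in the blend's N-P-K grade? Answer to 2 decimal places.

41.70% P₂O₅

Total mass = 57 + 22 = 79 kg.
P₂O₅ mass = 52%×57 + 15%×22 = 32.94 kg.
% P₂O₅ = 32.94 / 79 = 41.6962%.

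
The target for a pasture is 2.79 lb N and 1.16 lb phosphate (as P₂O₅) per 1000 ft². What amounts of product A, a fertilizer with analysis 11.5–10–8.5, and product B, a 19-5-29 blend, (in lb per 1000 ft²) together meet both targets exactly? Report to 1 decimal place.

With a, b = lb per 1000 ft² of product A and product B:
N: 0.115·a + 0.19·b = 2.79
P₂O₅: 0.1·a + 0.05·b = 1.16
Eliminate a: (row1) − 0.115/0.1·(row2) → 0.1325·b = 1.456, so b = 10.9887.
Back-substitute: a = (2.79 − 0.19·10.9887) / 0.115 = 6.10566.

6.1 lb product A, 11.0 lb product B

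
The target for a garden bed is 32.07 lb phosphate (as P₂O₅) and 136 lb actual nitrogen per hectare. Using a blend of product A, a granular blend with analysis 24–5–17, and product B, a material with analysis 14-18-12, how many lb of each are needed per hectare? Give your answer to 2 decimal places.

With a, b = lb per hectare of product A and product B:
P₂O₅: 0.05·a + 0.18·b = 32.07
N: 0.24·a + 0.14·b = 136
From row1: a = (32.07 − 0.18·b) / 0.05.
Into row2: 0.24·(32.07 − 0.18·b)/0.05 + 0.14·b = 136 → b = 24.7735, a = 552.215.

552.22 lb product A, 24.77 lb product B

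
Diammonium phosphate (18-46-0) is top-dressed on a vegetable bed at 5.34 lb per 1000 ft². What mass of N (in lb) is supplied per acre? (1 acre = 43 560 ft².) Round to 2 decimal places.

nitrogen per 1000 ft² = 5.34 × 18% = 0.9612 lb.
Convert to per acre: 0.9612 × 43.56 = 41.8699 lb.

41.87 lb N per acre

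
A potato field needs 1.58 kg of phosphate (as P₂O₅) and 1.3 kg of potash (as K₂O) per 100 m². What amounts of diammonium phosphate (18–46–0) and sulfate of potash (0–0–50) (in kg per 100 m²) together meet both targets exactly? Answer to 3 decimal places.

With a, b = kg per 100 m² of diammonium phosphate and sulfate of potash:
P₂O₅: 0.46·a + 0·b = 1.58
K₂O: 0·a + 0.5·b = 1.3
Solving simultaneously: a = 3.43478, b = 2.6.

3.435 kg diammonium phosphate, 2.600 kg sulfate of potash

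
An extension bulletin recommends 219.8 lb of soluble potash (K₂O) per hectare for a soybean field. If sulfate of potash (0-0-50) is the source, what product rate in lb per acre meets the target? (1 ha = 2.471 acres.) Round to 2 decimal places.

177.90 lb of product per acre

Product per hectare = 219.8 / 50% = 439.6 lb.
Convert to per acre: 439.6 × 0.404694 = 177.904 lb.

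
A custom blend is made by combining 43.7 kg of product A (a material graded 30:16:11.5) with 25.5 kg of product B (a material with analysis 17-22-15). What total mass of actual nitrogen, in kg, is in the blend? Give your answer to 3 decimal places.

N mass = 30%×43.7 + 17%×25.5 = 17.445 kg.

17.445 kg N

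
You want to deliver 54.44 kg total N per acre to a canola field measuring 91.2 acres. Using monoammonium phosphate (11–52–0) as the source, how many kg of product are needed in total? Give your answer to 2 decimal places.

Product per acre = 54.44 / 11% = 494.909 kg.
Total product = 494.909 × 91.2 = 45135.709 kg.

45135.71 kg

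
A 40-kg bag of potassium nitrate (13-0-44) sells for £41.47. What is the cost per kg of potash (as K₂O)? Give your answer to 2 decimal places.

K₂O in bag = 40 × 44% = 17.6 kg.
Cost per kg K₂O = £41.47 / 17.6 = £2.3562.

£2.36 per kg K₂O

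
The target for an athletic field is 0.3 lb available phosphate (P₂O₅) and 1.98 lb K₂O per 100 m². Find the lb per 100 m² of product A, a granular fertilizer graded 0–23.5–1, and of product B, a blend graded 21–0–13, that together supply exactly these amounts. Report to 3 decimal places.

Let a = lb of product A, b = lb of product B (per 100 m²).
P₂O₅: 0.235·a + 0·b = 0.3
K₂O: 0.01·a + 0.13·b = 1.98
Eliminate a: (row1) − 0.235/0.01·(row2) → -3.055·b = -46.23, so b = 15.1326.
Back-substitute: a = (0.3 − 0·15.1326) / 0.235 = 1.2766.

1.277 lb product A, 15.133 lb product B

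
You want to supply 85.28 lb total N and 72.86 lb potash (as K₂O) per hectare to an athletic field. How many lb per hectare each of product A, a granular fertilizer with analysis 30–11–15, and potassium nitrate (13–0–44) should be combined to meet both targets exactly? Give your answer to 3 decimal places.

249.346 lb product A, 80.587 lb potassium nitrate

With a, b = lb per hectare of product A and potassium nitrate:
N: 0.3·a + 0.13·b = 85.28
K₂O: 0.15·a + 0.44·b = 72.86
Eliminate a: (row1) − 0.3/0.15·(row2) → -0.75·b = -60.44, so b = 80.5867.
Back-substitute: a = (85.28 − 0.13·80.5867) / 0.3 = 249.3458.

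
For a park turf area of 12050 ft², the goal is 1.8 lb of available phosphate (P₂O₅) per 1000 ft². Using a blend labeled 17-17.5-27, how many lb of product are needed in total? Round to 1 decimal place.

123.9 lb

Product per 1000 ft² = 1.8 / 17.5% = 10.2857 lb.
Total product = 10.2857 × 12050 / 1000 = 123.943 lb.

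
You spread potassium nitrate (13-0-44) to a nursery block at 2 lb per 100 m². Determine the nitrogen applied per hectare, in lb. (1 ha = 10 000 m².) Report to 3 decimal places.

26.000 lb N per hectare

nitrogen per 100 m² = 2 × 13% = 0.26 lb.
Convert to per hectare: 0.26 × 100 = 26 lb.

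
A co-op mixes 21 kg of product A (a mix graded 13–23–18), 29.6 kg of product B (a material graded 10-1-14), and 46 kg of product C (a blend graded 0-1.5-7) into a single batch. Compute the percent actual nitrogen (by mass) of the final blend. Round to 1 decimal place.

5.9% N

Total mass = 21 + 29.6 + 46 = 96.6 kg.
N mass = 13%×21 + 10%×29.6 + 0%×46 = 5.69 kg.
% N = 5.69 / 96.6 = 5.89027%.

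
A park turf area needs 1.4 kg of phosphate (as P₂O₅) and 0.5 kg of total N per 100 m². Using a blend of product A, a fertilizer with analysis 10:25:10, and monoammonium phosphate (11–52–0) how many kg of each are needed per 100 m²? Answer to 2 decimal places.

Per-100 m² balance (a = product A, b = monoammonium phosphate):
P₂O₅: 0.25·a + 0.52·b = 1.4
N: 0.1·a + 0.11·b = 0.5
From row1: a = (1.4 − 0.52·b) / 0.25.
Into row2: 0.1·(1.4 − 0.52·b)/0.25 + 0.11·b = 0.5 → b = 0.612245, a = 4.32653.

4.33 kg product A, 0.61 kg monoammonium phosphate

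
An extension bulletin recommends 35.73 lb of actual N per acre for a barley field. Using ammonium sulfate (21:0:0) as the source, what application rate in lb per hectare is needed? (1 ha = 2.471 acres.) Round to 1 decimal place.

420.4 lb of product per hectare

Product per acre = 35.73 / 21% = 170.143 lb.
Convert to per hectare: 170.143 × 2.471 = 420.423 lb.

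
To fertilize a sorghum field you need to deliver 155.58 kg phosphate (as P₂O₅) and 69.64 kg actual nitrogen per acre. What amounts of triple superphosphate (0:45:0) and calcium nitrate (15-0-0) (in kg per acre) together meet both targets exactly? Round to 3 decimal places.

With a, b = kg per acre of triple superphosphate and calcium nitrate:
P₂O₅: 0.45·a + 0·b = 155.58
N: 0·a + 0.15·b = 69.64
Solving simultaneously: a = 345.7333, b = 464.2667.

345.733 kg triple superphosphate, 464.267 kg calcium nitrate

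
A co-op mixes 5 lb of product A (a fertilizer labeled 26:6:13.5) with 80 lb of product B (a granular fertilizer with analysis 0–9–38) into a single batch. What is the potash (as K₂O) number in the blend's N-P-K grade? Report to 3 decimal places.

36.559% K₂O

Total mass = 5 + 80 = 85 lb.
K₂O mass = 13.5%×5 + 38%×80 = 31.075 lb.
% K₂O = 31.075 / 85 = 36.5588%.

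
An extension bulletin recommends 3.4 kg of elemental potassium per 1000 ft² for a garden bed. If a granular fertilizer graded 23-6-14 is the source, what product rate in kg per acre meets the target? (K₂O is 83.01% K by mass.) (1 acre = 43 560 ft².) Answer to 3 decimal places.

As K₂O: 3.4 / 0.8301 = 4.09589 kg per 1000 ft².
Product per 1000 ft² = 4.09589 / 14% = 29.2564 kg.
Convert to per acre: 29.2564 × 43.56 = 1274.4076 kg.

1274.408 kg of product per acre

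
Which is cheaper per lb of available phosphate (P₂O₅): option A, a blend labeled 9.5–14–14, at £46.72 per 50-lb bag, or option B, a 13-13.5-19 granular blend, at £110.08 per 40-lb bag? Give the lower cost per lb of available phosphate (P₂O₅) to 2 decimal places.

option A: P₂O₅ per bag = 50 × 14% = 7 lb; cost = 46.72 / 7 = £6.6743/lb P₂O₅.
option B: P₂O₅ per bag = 40 × 13.5% = 5.4 lb; cost = 110.08 / 5.4 = £20.3852/lb P₂O₅.
option A is cheaper.

£6.67 per lb P₂O₅ (option A)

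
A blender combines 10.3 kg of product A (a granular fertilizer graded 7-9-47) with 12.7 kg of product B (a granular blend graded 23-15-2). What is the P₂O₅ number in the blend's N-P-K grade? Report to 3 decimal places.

12.313% P₂O₅

Total mass = 10.3 + 12.7 = 23 kg.
P₂O₅ mass = 9%×10.3 + 15%×12.7 = 2.832 kg.
% P₂O₅ = 2.832 / 23 = 12.31304%.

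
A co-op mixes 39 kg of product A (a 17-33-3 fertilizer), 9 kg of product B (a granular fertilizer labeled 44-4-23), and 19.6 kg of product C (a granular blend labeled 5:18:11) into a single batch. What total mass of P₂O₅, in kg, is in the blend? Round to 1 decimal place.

16.8 kg P₂O₅

P₂O₅ mass = 33%×39 + 4%×9 + 18%×19.6 = 16.758 kg.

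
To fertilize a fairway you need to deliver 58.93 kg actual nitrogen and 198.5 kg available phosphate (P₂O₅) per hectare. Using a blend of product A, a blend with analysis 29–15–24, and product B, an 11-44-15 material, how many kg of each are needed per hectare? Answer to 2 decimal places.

With a, b = kg per hectare of product A and product B:
N: 0.29·a + 0.11·b = 58.93
P₂O₅: 0.15·a + 0.44·b = 198.5
From row1: a = (58.93 − 0.11·b) / 0.29.
Into row2: 0.15·(58.93 − 0.11·b)/0.29 + 0.44·b = 198.5 → b = 438.573, a = 36.8515.

36.85 kg product A, 438.57 kg product B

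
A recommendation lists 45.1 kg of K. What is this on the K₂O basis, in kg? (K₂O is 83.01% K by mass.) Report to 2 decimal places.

K₂O = 45.1 / 0.8301 = 54.3308 kg.

54.33 kg K₂O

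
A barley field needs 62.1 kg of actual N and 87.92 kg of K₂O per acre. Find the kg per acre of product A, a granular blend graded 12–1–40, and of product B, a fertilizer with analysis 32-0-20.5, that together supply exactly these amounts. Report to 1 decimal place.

149.0 kg product A, 138.2 kg product B

Let a = kg of product A, b = kg of product B (per acre).
N: 0.12·a + 0.32·b = 62.1
K₂O: 0.4·a + 0.205·b = 87.92
Eliminate b: (row1) − 0.32/0.205·(row2) → -0.50439·a = -75.141, so a = 148.974.
Then b = (87.92 − 0.4·148.974) / 0.205 = 138.197.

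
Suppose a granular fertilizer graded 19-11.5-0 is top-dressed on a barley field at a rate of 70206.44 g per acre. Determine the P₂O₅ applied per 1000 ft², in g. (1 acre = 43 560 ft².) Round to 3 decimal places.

185.348 g P₂O₅ per thousand sq ft

P₂O₅ per acre = 70206.44 × 11.5% = 8073.74 g.
Convert to per 1000 ft²: 8073.74 × 0.0229568 = 185.3476 g.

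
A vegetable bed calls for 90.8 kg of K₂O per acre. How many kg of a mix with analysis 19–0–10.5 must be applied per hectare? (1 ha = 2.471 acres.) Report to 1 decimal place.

2136.8 kg of product per hectare

Product per acre = 90.8 / 10.5% = 864.762 kg.
Convert to per hectare: 864.762 × 2.471 = 2136.83 kg.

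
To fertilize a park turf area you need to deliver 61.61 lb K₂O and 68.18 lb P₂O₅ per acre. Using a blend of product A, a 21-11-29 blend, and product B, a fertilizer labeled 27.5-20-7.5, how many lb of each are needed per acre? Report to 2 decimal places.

Per-acre balance (a = product A, b = product B):
K₂O: 0.29·a + 0.075·b = 61.61
P₂O₅: 0.11·a + 0.2·b = 68.18
Eliminate b: (row1) − 0.075/0.2·(row2) → 0.24875·a = 36.0425, so a = 144.894.
Then b = (68.18 − 0.11·144.894) / 0.2 = 261.208.

144.89 lb product A, 261.21 lb product B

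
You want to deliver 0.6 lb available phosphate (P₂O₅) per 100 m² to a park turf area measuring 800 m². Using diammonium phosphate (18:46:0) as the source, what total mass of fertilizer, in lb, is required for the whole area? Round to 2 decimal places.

Product per 100 m² = 0.6 / 46% = 1.30435 lb.
Total product = 1.30435 × 800 / 100 = 10.4348 lb.

10.43 lb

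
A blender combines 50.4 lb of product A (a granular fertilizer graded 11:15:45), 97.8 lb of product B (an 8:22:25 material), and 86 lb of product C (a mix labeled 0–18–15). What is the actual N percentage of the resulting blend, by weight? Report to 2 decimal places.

5.71% N

Total mass = 50.4 + 97.8 + 86 = 234.2 lb.
N mass = 11%×50.4 + 8%×97.8 + 0%×86 = 13.368 lb.
% N = 13.368 / 234.2 = 5.70794%.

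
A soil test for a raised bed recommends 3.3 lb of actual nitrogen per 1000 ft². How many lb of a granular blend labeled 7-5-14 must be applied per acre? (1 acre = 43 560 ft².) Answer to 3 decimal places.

Product per 1000 ft² = 3.3 / 7% = 47.1429 lb.
Convert to per acre: 47.1429 × 43.56 = 2053.5429 lb.

2053.543 lb of product per acre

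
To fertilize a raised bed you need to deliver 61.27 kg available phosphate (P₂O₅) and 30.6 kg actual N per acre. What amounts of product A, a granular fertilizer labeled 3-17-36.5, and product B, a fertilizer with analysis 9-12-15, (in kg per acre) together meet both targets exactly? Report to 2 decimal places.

157.46 kg product A, 287.51 kg product B

Per-acre balance (a = product A, b = product B):
P₂O₅: 0.17·a + 0.12·b = 61.27
N: 0.03·a + 0.09·b = 30.6
From row1: a = (61.27 − 0.12·b) / 0.17.
Into row2: 0.03·(61.27 − 0.12·b)/0.17 + 0.09·b = 30.6 → b = 287.513, a = 157.462.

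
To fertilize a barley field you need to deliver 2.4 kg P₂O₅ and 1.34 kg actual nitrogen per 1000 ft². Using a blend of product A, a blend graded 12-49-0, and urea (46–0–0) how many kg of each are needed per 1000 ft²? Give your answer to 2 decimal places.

With a, b = kg per 1000 ft² of product A and urea:
P₂O₅: 0.49·a + 0·b = 2.4
N: 0.12·a + 0.46·b = 1.34
From row1: a = (2.4 − 0·b) / 0.49.
Into row2: 0.12·(2.4 − 0·b)/0.49 + 0.46·b = 1.34 → b = 1.63531, a = 4.89796.

4.90 kg product A, 1.64 kg urea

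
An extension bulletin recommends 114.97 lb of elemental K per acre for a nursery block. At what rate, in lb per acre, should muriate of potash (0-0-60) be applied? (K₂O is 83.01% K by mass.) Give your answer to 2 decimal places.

As K₂O: 114.97 / 0.8301 = 138.501 lb per acre.
Product per acre = 138.501 / 60% = 230.836 lb.

230.84 lb of product per acre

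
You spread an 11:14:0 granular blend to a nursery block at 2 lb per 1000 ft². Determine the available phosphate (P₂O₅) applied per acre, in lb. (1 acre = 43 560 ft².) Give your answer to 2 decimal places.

P₂O₅ per 1000 ft² = 2 × 14% = 0.28 lb.
Convert to per acre: 0.28 × 43.56 = 12.1968 lb.

12.20 lb P₂O₅ per acre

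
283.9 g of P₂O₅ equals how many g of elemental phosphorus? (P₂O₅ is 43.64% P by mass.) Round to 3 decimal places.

P = 283.9 × 0.4364 = 123.89396 g.

123.894 g P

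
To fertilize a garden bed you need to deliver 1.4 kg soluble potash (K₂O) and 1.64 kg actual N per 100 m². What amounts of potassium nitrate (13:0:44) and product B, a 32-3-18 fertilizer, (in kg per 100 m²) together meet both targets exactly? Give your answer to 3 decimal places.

Per-100 m² balance (a = potassium nitrate, b = product B):
K₂O: 0.44·a + 0.18·b = 1.4
N: 0.13·a + 0.32·b = 1.64
Eliminate b: (row1) − 0.18/0.32·(row2) → 0.366875·a = 0.4775, so a = 1.30153.
Then b = (1.64 − 0.13·1.30153) / 0.32 = 4.59625.

1.302 kg potassium nitrate, 4.596 kg product B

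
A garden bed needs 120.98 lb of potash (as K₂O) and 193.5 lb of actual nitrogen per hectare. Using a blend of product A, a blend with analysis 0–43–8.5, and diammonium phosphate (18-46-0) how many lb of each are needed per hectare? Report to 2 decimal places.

With a, b = lb per hectare of product A and diammonium phosphate:
K₂O: 0.085·a + 0·b = 120.98
N: 0·a + 0.18·b = 193.5
Solving simultaneously: a = 1423.294, b = 1075.

1423.29 lb product A, 1075.00 lb diammonium phosphate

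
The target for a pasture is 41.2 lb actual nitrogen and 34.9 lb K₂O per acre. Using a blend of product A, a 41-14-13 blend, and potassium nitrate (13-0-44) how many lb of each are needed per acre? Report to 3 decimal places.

83.125 lb product A, 54.758 lb potassium nitrate

Let a = lb of product A, b = lb of potassium nitrate (per acre).
N: 0.41·a + 0.13·b = 41.2
K₂O: 0.13·a + 0.44·b = 34.9
From row1: a = (41.2 − 0.13·b) / 0.41.
Into row2: 0.13·(41.2 − 0.13·b)/0.41 + 0.44·b = 34.9 → b = 54.7584, a = 83.1254.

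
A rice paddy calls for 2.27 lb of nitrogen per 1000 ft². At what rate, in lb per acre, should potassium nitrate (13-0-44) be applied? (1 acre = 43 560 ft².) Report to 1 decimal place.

Product per 1000 ft² = 2.27 / 13% = 17.4615 lb.
Convert to per acre: 17.4615 × 43.56 = 760.625 lb.

760.6 lb of product per acre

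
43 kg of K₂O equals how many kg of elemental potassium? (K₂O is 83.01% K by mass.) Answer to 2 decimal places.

35.69 kg K

K = 43 × 0.8301 = 35.6943 kg.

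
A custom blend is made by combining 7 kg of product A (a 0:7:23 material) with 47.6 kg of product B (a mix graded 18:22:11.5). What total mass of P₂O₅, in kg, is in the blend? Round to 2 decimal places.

P₂O₅ mass = 7%×7 + 22%×47.6 = 10.962 kg.

10.96 kg P₂O₅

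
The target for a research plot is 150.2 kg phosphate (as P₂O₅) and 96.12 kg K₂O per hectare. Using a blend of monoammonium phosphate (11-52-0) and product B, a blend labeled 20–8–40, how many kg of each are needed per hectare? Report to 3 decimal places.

251.877 kg monoammonium phosphate, 240.300 kg product B

Per-hectare balance (a = monoammonium phosphate, b = product B):
P₂O₅: 0.52·a + 0.08·b = 150.2
K₂O: 0·a + 0.4·b = 96.12
Solving simultaneously: a = 251.8769, b = 240.3.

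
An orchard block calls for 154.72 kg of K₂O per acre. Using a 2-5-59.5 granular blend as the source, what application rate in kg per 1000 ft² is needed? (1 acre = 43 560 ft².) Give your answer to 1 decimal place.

Product per acre = 154.72 / 59.5% = 260.034 kg.
Convert to per 1000 ft²: 260.034 × 0.0229568 = 5.96955 kg.

6.0 kg of product per thousand sq ft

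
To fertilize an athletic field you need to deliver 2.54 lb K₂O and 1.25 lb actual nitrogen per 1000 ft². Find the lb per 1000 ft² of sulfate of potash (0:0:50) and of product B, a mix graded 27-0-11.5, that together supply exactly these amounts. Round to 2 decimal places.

Let a = lb of sulfate of potash, b = lb of product B (per 1000 ft²).
K₂O: 0.5·a + 0.115·b = 2.54
N: 0·a + 0.27·b = 1.25
Solving simultaneously: a = 4.01519, b = 4.62963.

4.02 lb sulfate of potash, 4.63 lb product B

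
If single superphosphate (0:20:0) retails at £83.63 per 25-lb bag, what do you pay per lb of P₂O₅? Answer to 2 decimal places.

P₂O₅ in bag = 25 × 20% = 5 lb.
Cost per lb P₂O₅ = £83.63 / 5 = £16.7260.

£16.73 per lb P₂O₅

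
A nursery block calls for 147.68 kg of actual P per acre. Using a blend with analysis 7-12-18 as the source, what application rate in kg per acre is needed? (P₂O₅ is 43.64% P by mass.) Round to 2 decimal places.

2820.04 kg of product per acre

As P₂O₅: 147.68 / 0.4364 = 338.405 kg per acre.
Product per acre = 338.405 / 12% = 2820.043 kg.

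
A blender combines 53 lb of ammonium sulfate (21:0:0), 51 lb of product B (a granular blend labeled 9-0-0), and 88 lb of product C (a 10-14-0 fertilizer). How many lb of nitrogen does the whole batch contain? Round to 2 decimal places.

24.52 lb N

N mass = 21%×53 + 9%×51 + 10%×88 = 24.52 lb.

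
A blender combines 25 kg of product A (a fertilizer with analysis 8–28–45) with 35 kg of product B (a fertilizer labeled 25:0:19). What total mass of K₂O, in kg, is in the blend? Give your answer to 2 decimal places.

17.90 kg K₂O

K₂O mass = 45%×25 + 19%×35 = 17.9 kg.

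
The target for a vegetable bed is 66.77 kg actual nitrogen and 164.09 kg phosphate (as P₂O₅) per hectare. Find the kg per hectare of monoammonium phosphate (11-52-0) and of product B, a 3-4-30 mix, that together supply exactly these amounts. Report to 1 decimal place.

With a, b = kg per hectare of monoammonium phosphate and product B:
N: 0.11·a + 0.03·b = 66.77
P₂O₅: 0.52·a + 0.04·b = 164.09
Solving simultaneously: a = 201.063, b = 1488.44.

201.1 kg monoammonium phosphate, 1488.4 kg product B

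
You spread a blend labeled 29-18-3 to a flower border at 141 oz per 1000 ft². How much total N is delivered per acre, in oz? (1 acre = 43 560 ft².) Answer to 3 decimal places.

nitrogen per 1000 ft² = 141 × 29% = 40.89 oz.
Convert to per acre: 40.89 × 43.56 = 1781.1684 oz.

1781.168 oz N per acre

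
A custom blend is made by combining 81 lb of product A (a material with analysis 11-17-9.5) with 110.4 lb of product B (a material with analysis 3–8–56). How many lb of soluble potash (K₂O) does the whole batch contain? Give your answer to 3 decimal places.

K₂O mass = 9.5%×81 + 56%×110.4 = 69.519 lb.

69.519 lb K₂O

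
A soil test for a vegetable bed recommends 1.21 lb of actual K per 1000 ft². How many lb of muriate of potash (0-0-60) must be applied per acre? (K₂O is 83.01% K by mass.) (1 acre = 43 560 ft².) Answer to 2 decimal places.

As K₂O: 1.21 / 0.8301 = 1.45766 lb per 1000 ft².
Product per 1000 ft² = 1.45766 / 60% = 2.42943 lb.
Convert to per acre: 2.42943 × 43.56 = 105.826 lb.

105.83 lb of product per acre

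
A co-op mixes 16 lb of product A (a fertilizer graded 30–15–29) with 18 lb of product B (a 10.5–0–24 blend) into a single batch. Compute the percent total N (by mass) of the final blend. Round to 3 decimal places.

19.676% N

Total mass = 16 + 18 = 34 lb.
N mass = 30%×16 + 10.5%×18 = 6.69 lb.
% N = 6.69 / 34 = 19.67647%.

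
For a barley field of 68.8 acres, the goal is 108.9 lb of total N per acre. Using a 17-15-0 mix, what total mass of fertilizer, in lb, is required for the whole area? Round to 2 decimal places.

Product per acre = 108.9 / 17% = 640.588 lb.
Total product = 640.588 × 68.8 = 44072.471 lb.

44072.47 lb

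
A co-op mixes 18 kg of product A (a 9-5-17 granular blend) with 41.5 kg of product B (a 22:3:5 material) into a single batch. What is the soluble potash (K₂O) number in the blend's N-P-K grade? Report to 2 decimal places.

8.63% K₂O

Total mass = 18 + 41.5 = 59.5 kg.
K₂O mass = 17%×18 + 5%×41.5 = 5.135 kg.
% K₂O = 5.135 / 59.5 = 8.63025%.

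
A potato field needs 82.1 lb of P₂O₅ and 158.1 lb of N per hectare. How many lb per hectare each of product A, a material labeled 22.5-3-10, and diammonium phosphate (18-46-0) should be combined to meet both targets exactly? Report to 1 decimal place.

590.7 lb product A, 140.0 lb diammonium phosphate

Per-hectare balance (a = product A, b = diammonium phosphate):
P₂O₅: 0.03·a + 0.46·b = 82.1
N: 0.225·a + 0.18·b = 158.1
Eliminate b: (row1) − 0.46/0.18·(row2) → -0.545·a = -321.933, so a = 590.703.
Then b = (158.1 − 0.225·590.703) / 0.18 = 139.954.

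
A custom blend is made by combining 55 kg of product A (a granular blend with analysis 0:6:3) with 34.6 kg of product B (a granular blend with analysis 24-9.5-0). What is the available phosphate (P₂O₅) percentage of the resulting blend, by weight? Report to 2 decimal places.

Total mass = 55 + 34.6 = 89.6 kg.
P₂O₅ mass = 6%×55 + 9.5%×34.6 = 6.587 kg.
% P₂O₅ = 6.587 / 89.6 = 7.35156%.

7.35% P₂O₅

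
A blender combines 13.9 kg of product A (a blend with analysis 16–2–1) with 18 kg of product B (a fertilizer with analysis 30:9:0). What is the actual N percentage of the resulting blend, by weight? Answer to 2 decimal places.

23.90% N

Total mass = 13.9 + 18 = 31.9 kg.
N mass = 16%×13.9 + 30%×18 = 7.624 kg.
% N = 7.624 / 31.9 = 23.8997%.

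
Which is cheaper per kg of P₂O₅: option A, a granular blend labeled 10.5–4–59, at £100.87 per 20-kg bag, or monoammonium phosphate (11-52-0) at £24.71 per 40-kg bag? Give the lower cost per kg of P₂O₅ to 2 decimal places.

option A: P₂O₅ per bag = 20 × 4% = 0.8 kg; cost = 100.87 / 0.8 = £126.0875/kg P₂O₅.
monoammonium phosphate: P₂O₅ per bag = 40 × 52% = 20.8 kg; cost = 24.71 / 20.8 = £1.1880/kg P₂O₅.
monoammonium phosphate is cheaper.

£1.19 per kg P₂O₅ (monoammonium phosphate)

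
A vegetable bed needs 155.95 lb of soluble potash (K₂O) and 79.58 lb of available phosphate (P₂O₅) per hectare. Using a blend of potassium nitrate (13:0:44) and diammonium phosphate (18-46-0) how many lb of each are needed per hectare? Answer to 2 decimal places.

354.43 lb potassium nitrate, 173.00 lb diammonium phosphate

With a, b = lb per hectare of potassium nitrate and diammonium phosphate:
K₂O: 0.44·a + 0·b = 155.95
P₂O₅: 0·a + 0.46·b = 79.58
Solving simultaneously: a = 354.432, b = 173.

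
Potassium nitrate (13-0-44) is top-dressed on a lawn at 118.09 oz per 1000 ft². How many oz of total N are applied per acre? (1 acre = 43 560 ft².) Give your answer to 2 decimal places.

nitrogen per 1000 ft² = 118.09 × 13% = 15.3517 oz.
Convert to per acre: 15.3517 × 43.56 = 668.7201 oz.

668.72 oz N per acre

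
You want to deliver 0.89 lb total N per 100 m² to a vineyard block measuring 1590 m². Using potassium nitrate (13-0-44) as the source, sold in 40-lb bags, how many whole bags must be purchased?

3 bags

Product per 100 m² = 0.89 / 13% = 6.84615 lb.
Total product = 6.84615 × 1590 / 100 = 108.854 lb.
Bags = ⌈108.854 / 40⌉ = 3.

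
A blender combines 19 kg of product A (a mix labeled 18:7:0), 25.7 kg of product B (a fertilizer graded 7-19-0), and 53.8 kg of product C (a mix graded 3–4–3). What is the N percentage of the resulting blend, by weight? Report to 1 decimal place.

6.9% N

Total mass = 19 + 25.7 + 53.8 = 98.5 kg.
N mass = 18%×19 + 7%×25.7 + 3%×53.8 = 6.833 kg.
% N = 6.833 / 98.5 = 6.93706%.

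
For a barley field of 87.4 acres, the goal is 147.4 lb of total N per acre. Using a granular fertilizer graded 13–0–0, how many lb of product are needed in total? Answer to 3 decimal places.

99098.154 lb

Product per acre = 147.4 / 13% = 1133.85 lb.
Total product = 1133.85 × 87.4 = 99098.1538 lb.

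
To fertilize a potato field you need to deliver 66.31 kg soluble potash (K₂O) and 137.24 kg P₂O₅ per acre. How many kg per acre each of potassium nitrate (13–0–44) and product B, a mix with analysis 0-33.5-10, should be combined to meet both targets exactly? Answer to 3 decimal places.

Let a = kg of potassium nitrate, b = kg of product B (per acre).
K₂O: 0.44·a + 0.1·b = 66.31
P₂O₅: 0·a + 0.335·b = 137.24
Solving simultaneously: a = 57.5974, b = 409.6716.

57.597 kg potassium nitrate, 409.672 kg product B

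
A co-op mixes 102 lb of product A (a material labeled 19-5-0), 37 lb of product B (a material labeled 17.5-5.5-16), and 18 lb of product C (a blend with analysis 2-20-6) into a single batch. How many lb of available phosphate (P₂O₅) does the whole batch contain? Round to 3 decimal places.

10.735 lb P₂O₅

P₂O₅ mass = 5%×102 + 5.5%×37 + 20%×18 = 10.735 lb.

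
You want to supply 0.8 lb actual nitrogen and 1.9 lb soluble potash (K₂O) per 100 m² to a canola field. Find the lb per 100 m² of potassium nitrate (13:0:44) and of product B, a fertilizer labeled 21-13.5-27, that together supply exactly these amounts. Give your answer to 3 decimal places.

Let a = lb of potassium nitrate, b = lb of product B (per 100 m²).
N: 0.13·a + 0.21·b = 0.8
K₂O: 0.44·a + 0.27·b = 1.9
From row1: a = (0.8 − 0.21·b) / 0.13.
Into row2: 0.44·(0.8 − 0.21·b)/0.13 + 0.27·b = 1.9 → b = 1.83246, a = 3.19372.

3.194 lb potassium nitrate, 1.832 lb product B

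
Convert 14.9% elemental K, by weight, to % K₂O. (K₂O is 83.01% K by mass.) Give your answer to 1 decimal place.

%K₂O = 14.9 / 0.8301 = 17.9496%.

17.9% K₂O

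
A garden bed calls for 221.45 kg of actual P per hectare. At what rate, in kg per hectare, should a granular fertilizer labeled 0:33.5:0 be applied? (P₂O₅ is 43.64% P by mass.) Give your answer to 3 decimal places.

As P₂O₅: 221.45 / 0.4364 = 507.447 kg per hectare.
Product per hectare = 507.447 / 33.5% = 1514.76805 kg.

1514.768 kg of product per hectare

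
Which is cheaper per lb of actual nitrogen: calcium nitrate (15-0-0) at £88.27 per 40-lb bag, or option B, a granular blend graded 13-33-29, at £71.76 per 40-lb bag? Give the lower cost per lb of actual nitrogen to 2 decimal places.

£13.80 per lb N (option B)

calcium nitrate: N per bag = 40 × 15% = 6 lb; cost = 88.27 / 6 = £14.7117/lb N.
option B: N per bag = 40 × 13% = 5.2 lb; cost = 71.76 / 5.2 = £13.8000/lb N.
option B is cheaper.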